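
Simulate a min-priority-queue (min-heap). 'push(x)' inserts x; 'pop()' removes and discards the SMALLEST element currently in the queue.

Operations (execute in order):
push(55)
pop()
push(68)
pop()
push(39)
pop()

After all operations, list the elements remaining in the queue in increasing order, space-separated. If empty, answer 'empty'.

push(55): heap contents = [55]
pop() → 55: heap contents = []
push(68): heap contents = [68]
pop() → 68: heap contents = []
push(39): heap contents = [39]
pop() → 39: heap contents = []

Answer: empty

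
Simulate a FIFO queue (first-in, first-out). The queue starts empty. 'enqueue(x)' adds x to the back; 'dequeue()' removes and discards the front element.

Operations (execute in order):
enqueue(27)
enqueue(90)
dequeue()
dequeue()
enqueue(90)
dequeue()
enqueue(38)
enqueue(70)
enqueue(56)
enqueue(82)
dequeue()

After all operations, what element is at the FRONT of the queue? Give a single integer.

enqueue(27): queue = [27]
enqueue(90): queue = [27, 90]
dequeue(): queue = [90]
dequeue(): queue = []
enqueue(90): queue = [90]
dequeue(): queue = []
enqueue(38): queue = [38]
enqueue(70): queue = [38, 70]
enqueue(56): queue = [38, 70, 56]
enqueue(82): queue = [38, 70, 56, 82]
dequeue(): queue = [70, 56, 82]

Answer: 70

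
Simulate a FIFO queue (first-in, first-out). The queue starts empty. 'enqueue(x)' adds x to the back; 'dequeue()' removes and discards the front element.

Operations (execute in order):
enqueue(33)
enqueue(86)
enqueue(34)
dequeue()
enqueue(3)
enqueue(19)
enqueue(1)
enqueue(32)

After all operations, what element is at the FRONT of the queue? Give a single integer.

enqueue(33): queue = [33]
enqueue(86): queue = [33, 86]
enqueue(34): queue = [33, 86, 34]
dequeue(): queue = [86, 34]
enqueue(3): queue = [86, 34, 3]
enqueue(19): queue = [86, 34, 3, 19]
enqueue(1): queue = [86, 34, 3, 19, 1]
enqueue(32): queue = [86, 34, 3, 19, 1, 32]

Answer: 86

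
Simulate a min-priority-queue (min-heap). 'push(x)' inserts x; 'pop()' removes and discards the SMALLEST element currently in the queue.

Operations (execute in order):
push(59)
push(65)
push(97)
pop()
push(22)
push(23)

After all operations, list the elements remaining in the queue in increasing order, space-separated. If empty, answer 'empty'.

Answer: 22 23 65 97

Derivation:
push(59): heap contents = [59]
push(65): heap contents = [59, 65]
push(97): heap contents = [59, 65, 97]
pop() → 59: heap contents = [65, 97]
push(22): heap contents = [22, 65, 97]
push(23): heap contents = [22, 23, 65, 97]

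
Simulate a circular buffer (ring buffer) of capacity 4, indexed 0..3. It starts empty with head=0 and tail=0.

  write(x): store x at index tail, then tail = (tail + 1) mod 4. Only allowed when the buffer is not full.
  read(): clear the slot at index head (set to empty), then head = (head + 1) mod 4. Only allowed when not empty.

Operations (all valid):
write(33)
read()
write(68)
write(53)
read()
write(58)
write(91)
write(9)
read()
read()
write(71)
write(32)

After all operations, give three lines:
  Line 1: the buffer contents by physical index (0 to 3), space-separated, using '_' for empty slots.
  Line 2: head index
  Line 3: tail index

write(33): buf=[33 _ _ _], head=0, tail=1, size=1
read(): buf=[_ _ _ _], head=1, tail=1, size=0
write(68): buf=[_ 68 _ _], head=1, tail=2, size=1
write(53): buf=[_ 68 53 _], head=1, tail=3, size=2
read(): buf=[_ _ 53 _], head=2, tail=3, size=1
write(58): buf=[_ _ 53 58], head=2, tail=0, size=2
write(91): buf=[91 _ 53 58], head=2, tail=1, size=3
write(9): buf=[91 9 53 58], head=2, tail=2, size=4
read(): buf=[91 9 _ 58], head=3, tail=2, size=3
read(): buf=[91 9 _ _], head=0, tail=2, size=2
write(71): buf=[91 9 71 _], head=0, tail=3, size=3
write(32): buf=[91 9 71 32], head=0, tail=0, size=4

Answer: 91 9 71 32
0
0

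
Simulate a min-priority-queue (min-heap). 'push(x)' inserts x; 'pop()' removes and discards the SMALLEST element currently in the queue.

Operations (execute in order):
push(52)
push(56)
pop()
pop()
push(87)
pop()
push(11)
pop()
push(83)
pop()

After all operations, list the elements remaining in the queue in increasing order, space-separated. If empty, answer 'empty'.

push(52): heap contents = [52]
push(56): heap contents = [52, 56]
pop() → 52: heap contents = [56]
pop() → 56: heap contents = []
push(87): heap contents = [87]
pop() → 87: heap contents = []
push(11): heap contents = [11]
pop() → 11: heap contents = []
push(83): heap contents = [83]
pop() → 83: heap contents = []

Answer: empty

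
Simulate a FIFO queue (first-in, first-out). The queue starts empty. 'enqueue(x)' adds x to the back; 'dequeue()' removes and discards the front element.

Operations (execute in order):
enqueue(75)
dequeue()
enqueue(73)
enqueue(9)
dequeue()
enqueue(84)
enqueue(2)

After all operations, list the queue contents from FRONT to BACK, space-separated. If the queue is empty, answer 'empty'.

Answer: 9 84 2

Derivation:
enqueue(75): [75]
dequeue(): []
enqueue(73): [73]
enqueue(9): [73, 9]
dequeue(): [9]
enqueue(84): [9, 84]
enqueue(2): [9, 84, 2]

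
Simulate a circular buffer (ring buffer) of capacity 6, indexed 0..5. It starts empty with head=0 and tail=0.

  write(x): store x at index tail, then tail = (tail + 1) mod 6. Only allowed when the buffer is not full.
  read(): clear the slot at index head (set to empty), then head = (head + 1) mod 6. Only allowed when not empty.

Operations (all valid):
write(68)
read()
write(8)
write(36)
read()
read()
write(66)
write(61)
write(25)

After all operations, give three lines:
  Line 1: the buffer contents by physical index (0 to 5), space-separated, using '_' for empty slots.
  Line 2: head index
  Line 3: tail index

write(68): buf=[68 _ _ _ _ _], head=0, tail=1, size=1
read(): buf=[_ _ _ _ _ _], head=1, tail=1, size=0
write(8): buf=[_ 8 _ _ _ _], head=1, tail=2, size=1
write(36): buf=[_ 8 36 _ _ _], head=1, tail=3, size=2
read(): buf=[_ _ 36 _ _ _], head=2, tail=3, size=1
read(): buf=[_ _ _ _ _ _], head=3, tail=3, size=0
write(66): buf=[_ _ _ 66 _ _], head=3, tail=4, size=1
write(61): buf=[_ _ _ 66 61 _], head=3, tail=5, size=2
write(25): buf=[_ _ _ 66 61 25], head=3, tail=0, size=3

Answer: _ _ _ 66 61 25
3
0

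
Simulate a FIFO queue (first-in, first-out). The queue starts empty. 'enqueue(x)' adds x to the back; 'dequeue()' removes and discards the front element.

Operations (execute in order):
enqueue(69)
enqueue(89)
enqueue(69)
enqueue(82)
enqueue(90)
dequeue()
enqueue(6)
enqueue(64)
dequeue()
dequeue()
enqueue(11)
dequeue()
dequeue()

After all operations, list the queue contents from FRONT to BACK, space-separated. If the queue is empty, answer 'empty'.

Answer: 6 64 11

Derivation:
enqueue(69): [69]
enqueue(89): [69, 89]
enqueue(69): [69, 89, 69]
enqueue(82): [69, 89, 69, 82]
enqueue(90): [69, 89, 69, 82, 90]
dequeue(): [89, 69, 82, 90]
enqueue(6): [89, 69, 82, 90, 6]
enqueue(64): [89, 69, 82, 90, 6, 64]
dequeue(): [69, 82, 90, 6, 64]
dequeue(): [82, 90, 6, 64]
enqueue(11): [82, 90, 6, 64, 11]
dequeue(): [90, 6, 64, 11]
dequeue(): [6, 64, 11]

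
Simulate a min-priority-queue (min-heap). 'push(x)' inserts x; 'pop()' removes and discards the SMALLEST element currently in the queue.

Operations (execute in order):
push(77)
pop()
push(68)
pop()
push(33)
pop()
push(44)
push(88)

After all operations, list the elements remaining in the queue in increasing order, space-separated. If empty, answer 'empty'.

Answer: 44 88

Derivation:
push(77): heap contents = [77]
pop() → 77: heap contents = []
push(68): heap contents = [68]
pop() → 68: heap contents = []
push(33): heap contents = [33]
pop() → 33: heap contents = []
push(44): heap contents = [44]
push(88): heap contents = [44, 88]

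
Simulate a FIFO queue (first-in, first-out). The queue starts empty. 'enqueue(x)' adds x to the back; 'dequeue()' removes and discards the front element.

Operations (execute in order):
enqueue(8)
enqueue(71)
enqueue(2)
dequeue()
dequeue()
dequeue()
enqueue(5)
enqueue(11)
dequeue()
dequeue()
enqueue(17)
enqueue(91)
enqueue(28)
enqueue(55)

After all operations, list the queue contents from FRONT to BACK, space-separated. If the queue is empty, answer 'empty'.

Answer: 17 91 28 55

Derivation:
enqueue(8): [8]
enqueue(71): [8, 71]
enqueue(2): [8, 71, 2]
dequeue(): [71, 2]
dequeue(): [2]
dequeue(): []
enqueue(5): [5]
enqueue(11): [5, 11]
dequeue(): [11]
dequeue(): []
enqueue(17): [17]
enqueue(91): [17, 91]
enqueue(28): [17, 91, 28]
enqueue(55): [17, 91, 28, 55]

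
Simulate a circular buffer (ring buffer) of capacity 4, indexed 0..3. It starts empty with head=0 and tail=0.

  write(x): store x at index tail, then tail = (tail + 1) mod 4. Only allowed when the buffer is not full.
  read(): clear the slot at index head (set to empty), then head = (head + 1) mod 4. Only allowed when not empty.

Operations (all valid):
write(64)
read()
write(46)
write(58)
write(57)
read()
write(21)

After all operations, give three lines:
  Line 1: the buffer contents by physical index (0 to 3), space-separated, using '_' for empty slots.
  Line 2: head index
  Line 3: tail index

write(64): buf=[64 _ _ _], head=0, tail=1, size=1
read(): buf=[_ _ _ _], head=1, tail=1, size=0
write(46): buf=[_ 46 _ _], head=1, tail=2, size=1
write(58): buf=[_ 46 58 _], head=1, tail=3, size=2
write(57): buf=[_ 46 58 57], head=1, tail=0, size=3
read(): buf=[_ _ 58 57], head=2, tail=0, size=2
write(21): buf=[21 _ 58 57], head=2, tail=1, size=3

Answer: 21 _ 58 57
2
1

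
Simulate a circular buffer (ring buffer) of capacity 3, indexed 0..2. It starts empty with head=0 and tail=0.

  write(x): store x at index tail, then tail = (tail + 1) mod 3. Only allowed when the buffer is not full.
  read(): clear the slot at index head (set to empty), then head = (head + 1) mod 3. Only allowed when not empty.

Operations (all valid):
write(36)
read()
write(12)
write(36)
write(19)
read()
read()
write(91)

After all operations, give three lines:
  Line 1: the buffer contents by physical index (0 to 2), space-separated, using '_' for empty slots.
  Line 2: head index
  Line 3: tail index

write(36): buf=[36 _ _], head=0, tail=1, size=1
read(): buf=[_ _ _], head=1, tail=1, size=0
write(12): buf=[_ 12 _], head=1, tail=2, size=1
write(36): buf=[_ 12 36], head=1, tail=0, size=2
write(19): buf=[19 12 36], head=1, tail=1, size=3
read(): buf=[19 _ 36], head=2, tail=1, size=2
read(): buf=[19 _ _], head=0, tail=1, size=1
write(91): buf=[19 91 _], head=0, tail=2, size=2

Answer: 19 91 _
0
2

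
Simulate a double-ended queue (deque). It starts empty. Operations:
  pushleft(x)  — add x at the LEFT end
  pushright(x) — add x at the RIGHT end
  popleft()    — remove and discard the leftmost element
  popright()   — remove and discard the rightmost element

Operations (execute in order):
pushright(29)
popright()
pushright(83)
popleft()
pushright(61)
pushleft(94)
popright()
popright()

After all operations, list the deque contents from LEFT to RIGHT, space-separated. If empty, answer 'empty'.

pushright(29): [29]
popright(): []
pushright(83): [83]
popleft(): []
pushright(61): [61]
pushleft(94): [94, 61]
popright(): [94]
popright(): []

Answer: empty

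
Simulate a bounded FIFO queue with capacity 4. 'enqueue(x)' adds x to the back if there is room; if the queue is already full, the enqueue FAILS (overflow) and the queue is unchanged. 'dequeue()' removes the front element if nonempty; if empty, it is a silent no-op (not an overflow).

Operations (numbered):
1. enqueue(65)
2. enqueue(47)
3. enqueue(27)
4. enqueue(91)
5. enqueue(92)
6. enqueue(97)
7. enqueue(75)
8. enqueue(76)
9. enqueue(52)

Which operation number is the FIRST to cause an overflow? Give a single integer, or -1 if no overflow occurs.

1. enqueue(65): size=1
2. enqueue(47): size=2
3. enqueue(27): size=3
4. enqueue(91): size=4
5. enqueue(92): size=4=cap → OVERFLOW (fail)
6. enqueue(97): size=4=cap → OVERFLOW (fail)
7. enqueue(75): size=4=cap → OVERFLOW (fail)
8. enqueue(76): size=4=cap → OVERFLOW (fail)
9. enqueue(52): size=4=cap → OVERFLOW (fail)

Answer: 5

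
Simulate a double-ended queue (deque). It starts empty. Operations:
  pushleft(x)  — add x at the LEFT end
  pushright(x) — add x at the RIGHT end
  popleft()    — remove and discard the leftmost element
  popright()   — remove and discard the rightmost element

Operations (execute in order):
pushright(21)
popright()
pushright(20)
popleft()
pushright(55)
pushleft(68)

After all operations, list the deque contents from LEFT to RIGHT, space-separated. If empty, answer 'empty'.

pushright(21): [21]
popright(): []
pushright(20): [20]
popleft(): []
pushright(55): [55]
pushleft(68): [68, 55]

Answer: 68 55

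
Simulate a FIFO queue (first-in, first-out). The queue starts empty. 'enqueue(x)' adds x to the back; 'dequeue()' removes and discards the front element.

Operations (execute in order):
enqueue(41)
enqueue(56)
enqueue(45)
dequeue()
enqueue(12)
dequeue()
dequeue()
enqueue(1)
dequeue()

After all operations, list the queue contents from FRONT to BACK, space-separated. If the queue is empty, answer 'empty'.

enqueue(41): [41]
enqueue(56): [41, 56]
enqueue(45): [41, 56, 45]
dequeue(): [56, 45]
enqueue(12): [56, 45, 12]
dequeue(): [45, 12]
dequeue(): [12]
enqueue(1): [12, 1]
dequeue(): [1]

Answer: 1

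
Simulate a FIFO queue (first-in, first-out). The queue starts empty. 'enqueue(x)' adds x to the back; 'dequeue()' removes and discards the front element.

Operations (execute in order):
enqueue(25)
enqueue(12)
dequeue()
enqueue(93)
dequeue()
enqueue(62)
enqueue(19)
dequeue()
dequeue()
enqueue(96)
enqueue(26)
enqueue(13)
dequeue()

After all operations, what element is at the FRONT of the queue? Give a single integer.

Answer: 96

Derivation:
enqueue(25): queue = [25]
enqueue(12): queue = [25, 12]
dequeue(): queue = [12]
enqueue(93): queue = [12, 93]
dequeue(): queue = [93]
enqueue(62): queue = [93, 62]
enqueue(19): queue = [93, 62, 19]
dequeue(): queue = [62, 19]
dequeue(): queue = [19]
enqueue(96): queue = [19, 96]
enqueue(26): queue = [19, 96, 26]
enqueue(13): queue = [19, 96, 26, 13]
dequeue(): queue = [96, 26, 13]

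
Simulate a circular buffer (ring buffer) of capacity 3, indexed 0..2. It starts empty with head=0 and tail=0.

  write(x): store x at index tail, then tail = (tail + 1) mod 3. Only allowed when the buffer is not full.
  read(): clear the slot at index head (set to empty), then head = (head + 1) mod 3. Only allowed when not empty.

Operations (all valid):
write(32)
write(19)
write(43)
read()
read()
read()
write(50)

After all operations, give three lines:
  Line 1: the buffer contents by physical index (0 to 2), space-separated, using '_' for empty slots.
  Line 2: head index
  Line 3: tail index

Answer: 50 _ _
0
1

Derivation:
write(32): buf=[32 _ _], head=0, tail=1, size=1
write(19): buf=[32 19 _], head=0, tail=2, size=2
write(43): buf=[32 19 43], head=0, tail=0, size=3
read(): buf=[_ 19 43], head=1, tail=0, size=2
read(): buf=[_ _ 43], head=2, tail=0, size=1
read(): buf=[_ _ _], head=0, tail=0, size=0
write(50): buf=[50 _ _], head=0, tail=1, size=1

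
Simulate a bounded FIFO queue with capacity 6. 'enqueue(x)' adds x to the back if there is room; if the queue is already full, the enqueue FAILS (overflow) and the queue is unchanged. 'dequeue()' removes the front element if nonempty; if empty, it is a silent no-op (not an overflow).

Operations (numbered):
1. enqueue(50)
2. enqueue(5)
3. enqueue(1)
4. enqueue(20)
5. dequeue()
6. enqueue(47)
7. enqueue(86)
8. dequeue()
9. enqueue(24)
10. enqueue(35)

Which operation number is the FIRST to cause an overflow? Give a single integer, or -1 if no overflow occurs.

Answer: -1

Derivation:
1. enqueue(50): size=1
2. enqueue(5): size=2
3. enqueue(1): size=3
4. enqueue(20): size=4
5. dequeue(): size=3
6. enqueue(47): size=4
7. enqueue(86): size=5
8. dequeue(): size=4
9. enqueue(24): size=5
10. enqueue(35): size=6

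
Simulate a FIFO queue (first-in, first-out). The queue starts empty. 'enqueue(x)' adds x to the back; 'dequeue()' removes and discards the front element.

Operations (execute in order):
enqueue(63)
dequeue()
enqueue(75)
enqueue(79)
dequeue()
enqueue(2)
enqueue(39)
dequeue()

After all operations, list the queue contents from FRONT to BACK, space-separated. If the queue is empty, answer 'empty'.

Answer: 2 39

Derivation:
enqueue(63): [63]
dequeue(): []
enqueue(75): [75]
enqueue(79): [75, 79]
dequeue(): [79]
enqueue(2): [79, 2]
enqueue(39): [79, 2, 39]
dequeue(): [2, 39]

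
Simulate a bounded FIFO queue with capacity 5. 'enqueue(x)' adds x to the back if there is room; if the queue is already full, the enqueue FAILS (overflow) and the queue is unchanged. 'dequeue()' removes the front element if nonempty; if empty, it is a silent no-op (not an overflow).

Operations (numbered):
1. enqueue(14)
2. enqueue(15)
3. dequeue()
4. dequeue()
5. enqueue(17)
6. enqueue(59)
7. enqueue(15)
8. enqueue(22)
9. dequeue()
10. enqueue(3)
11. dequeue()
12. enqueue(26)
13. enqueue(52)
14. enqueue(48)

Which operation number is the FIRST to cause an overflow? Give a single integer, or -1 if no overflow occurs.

1. enqueue(14): size=1
2. enqueue(15): size=2
3. dequeue(): size=1
4. dequeue(): size=0
5. enqueue(17): size=1
6. enqueue(59): size=2
7. enqueue(15): size=3
8. enqueue(22): size=4
9. dequeue(): size=3
10. enqueue(3): size=4
11. dequeue(): size=3
12. enqueue(26): size=4
13. enqueue(52): size=5
14. enqueue(48): size=5=cap → OVERFLOW (fail)

Answer: 14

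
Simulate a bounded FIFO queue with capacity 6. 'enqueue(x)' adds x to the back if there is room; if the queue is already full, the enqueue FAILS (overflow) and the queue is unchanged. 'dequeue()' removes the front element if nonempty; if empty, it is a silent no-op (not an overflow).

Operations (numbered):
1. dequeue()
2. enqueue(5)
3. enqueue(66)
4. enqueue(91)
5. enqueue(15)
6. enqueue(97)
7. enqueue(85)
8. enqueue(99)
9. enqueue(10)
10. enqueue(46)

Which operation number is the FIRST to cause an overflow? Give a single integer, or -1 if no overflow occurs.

1. dequeue(): empty, no-op, size=0
2. enqueue(5): size=1
3. enqueue(66): size=2
4. enqueue(91): size=3
5. enqueue(15): size=4
6. enqueue(97): size=5
7. enqueue(85): size=6
8. enqueue(99): size=6=cap → OVERFLOW (fail)
9. enqueue(10): size=6=cap → OVERFLOW (fail)
10. enqueue(46): size=6=cap → OVERFLOW (fail)

Answer: 8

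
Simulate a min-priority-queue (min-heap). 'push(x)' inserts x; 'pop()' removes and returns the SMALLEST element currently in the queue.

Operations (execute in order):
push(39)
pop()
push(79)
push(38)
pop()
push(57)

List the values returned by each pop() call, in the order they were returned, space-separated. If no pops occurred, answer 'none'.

Answer: 39 38

Derivation:
push(39): heap contents = [39]
pop() → 39: heap contents = []
push(79): heap contents = [79]
push(38): heap contents = [38, 79]
pop() → 38: heap contents = [79]
push(57): heap contents = [57, 79]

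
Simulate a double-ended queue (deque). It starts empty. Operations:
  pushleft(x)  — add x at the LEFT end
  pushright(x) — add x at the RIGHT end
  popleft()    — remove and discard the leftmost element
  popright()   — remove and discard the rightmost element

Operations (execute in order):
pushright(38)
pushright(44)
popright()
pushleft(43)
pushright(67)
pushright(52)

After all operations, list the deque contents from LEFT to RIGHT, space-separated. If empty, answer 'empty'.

pushright(38): [38]
pushright(44): [38, 44]
popright(): [38]
pushleft(43): [43, 38]
pushright(67): [43, 38, 67]
pushright(52): [43, 38, 67, 52]

Answer: 43 38 67 52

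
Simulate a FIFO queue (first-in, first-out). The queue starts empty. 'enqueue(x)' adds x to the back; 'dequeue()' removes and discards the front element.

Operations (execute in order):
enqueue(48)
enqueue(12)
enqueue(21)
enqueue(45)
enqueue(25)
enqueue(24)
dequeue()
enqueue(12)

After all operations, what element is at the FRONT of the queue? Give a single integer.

enqueue(48): queue = [48]
enqueue(12): queue = [48, 12]
enqueue(21): queue = [48, 12, 21]
enqueue(45): queue = [48, 12, 21, 45]
enqueue(25): queue = [48, 12, 21, 45, 25]
enqueue(24): queue = [48, 12, 21, 45, 25, 24]
dequeue(): queue = [12, 21, 45, 25, 24]
enqueue(12): queue = [12, 21, 45, 25, 24, 12]

Answer: 12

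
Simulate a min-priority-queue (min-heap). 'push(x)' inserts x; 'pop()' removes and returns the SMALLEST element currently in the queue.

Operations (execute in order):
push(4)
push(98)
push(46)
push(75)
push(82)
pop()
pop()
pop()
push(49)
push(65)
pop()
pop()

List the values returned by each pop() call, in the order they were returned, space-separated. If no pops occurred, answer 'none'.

push(4): heap contents = [4]
push(98): heap contents = [4, 98]
push(46): heap contents = [4, 46, 98]
push(75): heap contents = [4, 46, 75, 98]
push(82): heap contents = [4, 46, 75, 82, 98]
pop() → 4: heap contents = [46, 75, 82, 98]
pop() → 46: heap contents = [75, 82, 98]
pop() → 75: heap contents = [82, 98]
push(49): heap contents = [49, 82, 98]
push(65): heap contents = [49, 65, 82, 98]
pop() → 49: heap contents = [65, 82, 98]
pop() → 65: heap contents = [82, 98]

Answer: 4 46 75 49 65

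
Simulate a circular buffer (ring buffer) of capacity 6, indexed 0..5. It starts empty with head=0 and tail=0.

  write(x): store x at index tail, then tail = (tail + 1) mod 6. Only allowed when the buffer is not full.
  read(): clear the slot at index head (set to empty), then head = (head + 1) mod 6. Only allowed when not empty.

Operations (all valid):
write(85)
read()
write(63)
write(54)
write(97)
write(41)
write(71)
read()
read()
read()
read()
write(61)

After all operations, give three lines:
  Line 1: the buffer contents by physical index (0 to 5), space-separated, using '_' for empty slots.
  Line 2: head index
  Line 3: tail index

Answer: 61 _ _ _ _ 71
5
1

Derivation:
write(85): buf=[85 _ _ _ _ _], head=0, tail=1, size=1
read(): buf=[_ _ _ _ _ _], head=1, tail=1, size=0
write(63): buf=[_ 63 _ _ _ _], head=1, tail=2, size=1
write(54): buf=[_ 63 54 _ _ _], head=1, tail=3, size=2
write(97): buf=[_ 63 54 97 _ _], head=1, tail=4, size=3
write(41): buf=[_ 63 54 97 41 _], head=1, tail=5, size=4
write(71): buf=[_ 63 54 97 41 71], head=1, tail=0, size=5
read(): buf=[_ _ 54 97 41 71], head=2, tail=0, size=4
read(): buf=[_ _ _ 97 41 71], head=3, tail=0, size=3
read(): buf=[_ _ _ _ 41 71], head=4, tail=0, size=2
read(): buf=[_ _ _ _ _ 71], head=5, tail=0, size=1
write(61): buf=[61 _ _ _ _ 71], head=5, tail=1, size=2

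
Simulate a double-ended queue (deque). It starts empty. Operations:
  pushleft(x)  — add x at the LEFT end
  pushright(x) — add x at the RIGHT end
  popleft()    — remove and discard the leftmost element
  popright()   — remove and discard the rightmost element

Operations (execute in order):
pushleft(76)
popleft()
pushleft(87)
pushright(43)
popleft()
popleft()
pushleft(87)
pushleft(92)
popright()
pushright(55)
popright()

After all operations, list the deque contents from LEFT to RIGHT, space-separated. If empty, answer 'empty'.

pushleft(76): [76]
popleft(): []
pushleft(87): [87]
pushright(43): [87, 43]
popleft(): [43]
popleft(): []
pushleft(87): [87]
pushleft(92): [92, 87]
popright(): [92]
pushright(55): [92, 55]
popright(): [92]

Answer: 92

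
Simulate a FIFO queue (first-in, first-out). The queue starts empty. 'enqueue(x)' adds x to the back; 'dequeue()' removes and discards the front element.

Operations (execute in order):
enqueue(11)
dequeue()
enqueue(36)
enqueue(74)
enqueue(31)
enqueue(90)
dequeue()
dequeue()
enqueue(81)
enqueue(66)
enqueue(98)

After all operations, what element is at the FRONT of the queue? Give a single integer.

Answer: 31

Derivation:
enqueue(11): queue = [11]
dequeue(): queue = []
enqueue(36): queue = [36]
enqueue(74): queue = [36, 74]
enqueue(31): queue = [36, 74, 31]
enqueue(90): queue = [36, 74, 31, 90]
dequeue(): queue = [74, 31, 90]
dequeue(): queue = [31, 90]
enqueue(81): queue = [31, 90, 81]
enqueue(66): queue = [31, 90, 81, 66]
enqueue(98): queue = [31, 90, 81, 66, 98]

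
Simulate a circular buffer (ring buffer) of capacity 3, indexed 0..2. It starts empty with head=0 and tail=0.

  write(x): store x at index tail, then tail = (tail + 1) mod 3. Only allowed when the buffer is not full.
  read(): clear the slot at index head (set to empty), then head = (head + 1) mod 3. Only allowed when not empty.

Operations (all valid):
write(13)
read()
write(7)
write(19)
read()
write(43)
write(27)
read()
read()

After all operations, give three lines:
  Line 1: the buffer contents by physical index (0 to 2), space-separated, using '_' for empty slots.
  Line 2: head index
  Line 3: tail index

write(13): buf=[13 _ _], head=0, tail=1, size=1
read(): buf=[_ _ _], head=1, tail=1, size=0
write(7): buf=[_ 7 _], head=1, tail=2, size=1
write(19): buf=[_ 7 19], head=1, tail=0, size=2
read(): buf=[_ _ 19], head=2, tail=0, size=1
write(43): buf=[43 _ 19], head=2, tail=1, size=2
write(27): buf=[43 27 19], head=2, tail=2, size=3
read(): buf=[43 27 _], head=0, tail=2, size=2
read(): buf=[_ 27 _], head=1, tail=2, size=1

Answer: _ 27 _
1
2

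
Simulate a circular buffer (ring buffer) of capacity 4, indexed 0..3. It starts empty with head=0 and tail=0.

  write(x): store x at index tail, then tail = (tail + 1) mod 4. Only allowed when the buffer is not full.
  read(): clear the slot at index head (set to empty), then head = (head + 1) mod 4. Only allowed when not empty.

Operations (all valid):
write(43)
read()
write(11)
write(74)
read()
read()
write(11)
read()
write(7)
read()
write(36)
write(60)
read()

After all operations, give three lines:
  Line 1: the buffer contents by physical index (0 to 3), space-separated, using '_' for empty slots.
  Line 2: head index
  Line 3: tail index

Answer: _ _ 60 _
2
3

Derivation:
write(43): buf=[43 _ _ _], head=0, tail=1, size=1
read(): buf=[_ _ _ _], head=1, tail=1, size=0
write(11): buf=[_ 11 _ _], head=1, tail=2, size=1
write(74): buf=[_ 11 74 _], head=1, tail=3, size=2
read(): buf=[_ _ 74 _], head=2, tail=3, size=1
read(): buf=[_ _ _ _], head=3, tail=3, size=0
write(11): buf=[_ _ _ 11], head=3, tail=0, size=1
read(): buf=[_ _ _ _], head=0, tail=0, size=0
write(7): buf=[7 _ _ _], head=0, tail=1, size=1
read(): buf=[_ _ _ _], head=1, tail=1, size=0
write(36): buf=[_ 36 _ _], head=1, tail=2, size=1
write(60): buf=[_ 36 60 _], head=1, tail=3, size=2
read(): buf=[_ _ 60 _], head=2, tail=3, size=1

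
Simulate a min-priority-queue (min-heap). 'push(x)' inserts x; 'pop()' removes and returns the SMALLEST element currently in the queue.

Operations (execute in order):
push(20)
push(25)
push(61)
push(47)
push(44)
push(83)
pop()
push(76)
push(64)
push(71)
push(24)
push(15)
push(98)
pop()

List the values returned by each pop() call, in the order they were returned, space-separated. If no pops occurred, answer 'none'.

Answer: 20 15

Derivation:
push(20): heap contents = [20]
push(25): heap contents = [20, 25]
push(61): heap contents = [20, 25, 61]
push(47): heap contents = [20, 25, 47, 61]
push(44): heap contents = [20, 25, 44, 47, 61]
push(83): heap contents = [20, 25, 44, 47, 61, 83]
pop() → 20: heap contents = [25, 44, 47, 61, 83]
push(76): heap contents = [25, 44, 47, 61, 76, 83]
push(64): heap contents = [25, 44, 47, 61, 64, 76, 83]
push(71): heap contents = [25, 44, 47, 61, 64, 71, 76, 83]
push(24): heap contents = [24, 25, 44, 47, 61, 64, 71, 76, 83]
push(15): heap contents = [15, 24, 25, 44, 47, 61, 64, 71, 76, 83]
push(98): heap contents = [15, 24, 25, 44, 47, 61, 64, 71, 76, 83, 98]
pop() → 15: heap contents = [24, 25, 44, 47, 61, 64, 71, 76, 83, 98]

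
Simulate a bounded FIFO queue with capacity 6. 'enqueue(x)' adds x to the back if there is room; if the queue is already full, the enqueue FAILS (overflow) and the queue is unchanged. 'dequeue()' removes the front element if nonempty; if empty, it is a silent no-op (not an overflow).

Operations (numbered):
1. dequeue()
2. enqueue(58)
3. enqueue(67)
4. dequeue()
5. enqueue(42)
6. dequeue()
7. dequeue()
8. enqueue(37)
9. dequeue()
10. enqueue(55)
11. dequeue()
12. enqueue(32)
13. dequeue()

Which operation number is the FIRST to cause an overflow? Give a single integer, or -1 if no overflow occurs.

Answer: -1

Derivation:
1. dequeue(): empty, no-op, size=0
2. enqueue(58): size=1
3. enqueue(67): size=2
4. dequeue(): size=1
5. enqueue(42): size=2
6. dequeue(): size=1
7. dequeue(): size=0
8. enqueue(37): size=1
9. dequeue(): size=0
10. enqueue(55): size=1
11. dequeue(): size=0
12. enqueue(32): size=1
13. dequeue(): size=0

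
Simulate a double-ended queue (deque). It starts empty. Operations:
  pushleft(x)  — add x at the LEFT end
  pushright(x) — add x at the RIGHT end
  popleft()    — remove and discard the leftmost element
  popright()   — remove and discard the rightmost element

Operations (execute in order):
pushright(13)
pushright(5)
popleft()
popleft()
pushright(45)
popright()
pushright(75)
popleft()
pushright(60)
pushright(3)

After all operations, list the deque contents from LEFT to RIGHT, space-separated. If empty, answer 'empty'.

Answer: 60 3

Derivation:
pushright(13): [13]
pushright(5): [13, 5]
popleft(): [5]
popleft(): []
pushright(45): [45]
popright(): []
pushright(75): [75]
popleft(): []
pushright(60): [60]
pushright(3): [60, 3]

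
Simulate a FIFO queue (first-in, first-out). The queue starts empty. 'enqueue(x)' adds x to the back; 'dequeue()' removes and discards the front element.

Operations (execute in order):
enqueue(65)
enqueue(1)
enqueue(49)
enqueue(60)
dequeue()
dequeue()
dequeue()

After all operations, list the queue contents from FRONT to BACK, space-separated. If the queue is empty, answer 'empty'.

Answer: 60

Derivation:
enqueue(65): [65]
enqueue(1): [65, 1]
enqueue(49): [65, 1, 49]
enqueue(60): [65, 1, 49, 60]
dequeue(): [1, 49, 60]
dequeue(): [49, 60]
dequeue(): [60]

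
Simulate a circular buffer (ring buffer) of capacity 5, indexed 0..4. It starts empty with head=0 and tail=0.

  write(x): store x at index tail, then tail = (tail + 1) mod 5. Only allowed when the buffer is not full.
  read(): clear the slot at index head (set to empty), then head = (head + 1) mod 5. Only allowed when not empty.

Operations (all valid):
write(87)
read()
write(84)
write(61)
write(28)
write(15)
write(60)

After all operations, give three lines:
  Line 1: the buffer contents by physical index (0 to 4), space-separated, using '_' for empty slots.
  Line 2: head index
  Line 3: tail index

write(87): buf=[87 _ _ _ _], head=0, tail=1, size=1
read(): buf=[_ _ _ _ _], head=1, tail=1, size=0
write(84): buf=[_ 84 _ _ _], head=1, tail=2, size=1
write(61): buf=[_ 84 61 _ _], head=1, tail=3, size=2
write(28): buf=[_ 84 61 28 _], head=1, tail=4, size=3
write(15): buf=[_ 84 61 28 15], head=1, tail=0, size=4
write(60): buf=[60 84 61 28 15], head=1, tail=1, size=5

Answer: 60 84 61 28 15
1
1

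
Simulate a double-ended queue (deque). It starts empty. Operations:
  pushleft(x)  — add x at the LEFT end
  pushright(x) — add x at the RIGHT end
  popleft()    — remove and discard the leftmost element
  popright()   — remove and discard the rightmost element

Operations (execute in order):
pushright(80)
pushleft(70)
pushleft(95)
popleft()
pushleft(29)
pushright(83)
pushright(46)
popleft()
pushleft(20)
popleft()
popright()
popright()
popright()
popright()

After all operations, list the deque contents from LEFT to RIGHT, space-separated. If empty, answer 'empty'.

Answer: empty

Derivation:
pushright(80): [80]
pushleft(70): [70, 80]
pushleft(95): [95, 70, 80]
popleft(): [70, 80]
pushleft(29): [29, 70, 80]
pushright(83): [29, 70, 80, 83]
pushright(46): [29, 70, 80, 83, 46]
popleft(): [70, 80, 83, 46]
pushleft(20): [20, 70, 80, 83, 46]
popleft(): [70, 80, 83, 46]
popright(): [70, 80, 83]
popright(): [70, 80]
popright(): [70]
popright(): []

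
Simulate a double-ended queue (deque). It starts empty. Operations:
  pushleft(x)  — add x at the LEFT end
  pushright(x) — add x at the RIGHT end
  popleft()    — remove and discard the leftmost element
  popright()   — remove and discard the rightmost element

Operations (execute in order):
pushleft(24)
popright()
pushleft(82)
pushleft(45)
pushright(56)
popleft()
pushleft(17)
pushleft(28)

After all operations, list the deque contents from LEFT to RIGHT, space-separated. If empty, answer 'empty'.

pushleft(24): [24]
popright(): []
pushleft(82): [82]
pushleft(45): [45, 82]
pushright(56): [45, 82, 56]
popleft(): [82, 56]
pushleft(17): [17, 82, 56]
pushleft(28): [28, 17, 82, 56]

Answer: 28 17 82 56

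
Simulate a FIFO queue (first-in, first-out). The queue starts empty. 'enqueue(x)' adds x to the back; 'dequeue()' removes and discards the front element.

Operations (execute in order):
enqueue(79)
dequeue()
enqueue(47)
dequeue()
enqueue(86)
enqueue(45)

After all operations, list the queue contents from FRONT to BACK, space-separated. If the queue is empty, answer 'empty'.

Answer: 86 45

Derivation:
enqueue(79): [79]
dequeue(): []
enqueue(47): [47]
dequeue(): []
enqueue(86): [86]
enqueue(45): [86, 45]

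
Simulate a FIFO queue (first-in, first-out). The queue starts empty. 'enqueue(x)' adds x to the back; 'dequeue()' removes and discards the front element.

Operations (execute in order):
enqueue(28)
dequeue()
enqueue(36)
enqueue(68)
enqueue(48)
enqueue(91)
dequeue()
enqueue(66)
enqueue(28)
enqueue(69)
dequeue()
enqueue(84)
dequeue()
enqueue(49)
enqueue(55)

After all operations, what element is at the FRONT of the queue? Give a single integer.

enqueue(28): queue = [28]
dequeue(): queue = []
enqueue(36): queue = [36]
enqueue(68): queue = [36, 68]
enqueue(48): queue = [36, 68, 48]
enqueue(91): queue = [36, 68, 48, 91]
dequeue(): queue = [68, 48, 91]
enqueue(66): queue = [68, 48, 91, 66]
enqueue(28): queue = [68, 48, 91, 66, 28]
enqueue(69): queue = [68, 48, 91, 66, 28, 69]
dequeue(): queue = [48, 91, 66, 28, 69]
enqueue(84): queue = [48, 91, 66, 28, 69, 84]
dequeue(): queue = [91, 66, 28, 69, 84]
enqueue(49): queue = [91, 66, 28, 69, 84, 49]
enqueue(55): queue = [91, 66, 28, 69, 84, 49, 55]

Answer: 91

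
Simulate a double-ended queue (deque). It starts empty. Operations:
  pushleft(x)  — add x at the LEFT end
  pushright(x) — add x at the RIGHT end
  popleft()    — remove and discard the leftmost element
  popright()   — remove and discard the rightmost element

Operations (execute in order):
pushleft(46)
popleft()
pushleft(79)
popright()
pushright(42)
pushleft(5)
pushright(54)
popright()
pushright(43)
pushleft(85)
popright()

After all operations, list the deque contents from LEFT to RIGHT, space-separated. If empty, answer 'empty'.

pushleft(46): [46]
popleft(): []
pushleft(79): [79]
popright(): []
pushright(42): [42]
pushleft(5): [5, 42]
pushright(54): [5, 42, 54]
popright(): [5, 42]
pushright(43): [5, 42, 43]
pushleft(85): [85, 5, 42, 43]
popright(): [85, 5, 42]

Answer: 85 5 42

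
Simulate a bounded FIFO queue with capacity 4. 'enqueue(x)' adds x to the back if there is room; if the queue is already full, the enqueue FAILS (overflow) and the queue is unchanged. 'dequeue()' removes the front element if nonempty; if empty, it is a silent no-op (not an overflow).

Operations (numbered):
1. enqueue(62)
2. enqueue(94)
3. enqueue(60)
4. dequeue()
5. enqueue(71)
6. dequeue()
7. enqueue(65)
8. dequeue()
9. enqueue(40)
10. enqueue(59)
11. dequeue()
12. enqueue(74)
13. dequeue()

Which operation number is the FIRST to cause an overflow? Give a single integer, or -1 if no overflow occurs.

Answer: -1

Derivation:
1. enqueue(62): size=1
2. enqueue(94): size=2
3. enqueue(60): size=3
4. dequeue(): size=2
5. enqueue(71): size=3
6. dequeue(): size=2
7. enqueue(65): size=3
8. dequeue(): size=2
9. enqueue(40): size=3
10. enqueue(59): size=4
11. dequeue(): size=3
12. enqueue(74): size=4
13. dequeue(): size=3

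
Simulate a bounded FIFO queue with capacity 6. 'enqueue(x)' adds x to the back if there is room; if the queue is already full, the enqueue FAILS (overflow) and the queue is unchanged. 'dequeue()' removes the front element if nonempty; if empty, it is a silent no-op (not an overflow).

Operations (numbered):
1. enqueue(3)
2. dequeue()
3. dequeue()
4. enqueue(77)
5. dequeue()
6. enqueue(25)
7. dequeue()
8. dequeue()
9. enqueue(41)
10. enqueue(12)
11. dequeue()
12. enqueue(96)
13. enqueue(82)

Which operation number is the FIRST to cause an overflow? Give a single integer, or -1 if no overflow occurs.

Answer: -1

Derivation:
1. enqueue(3): size=1
2. dequeue(): size=0
3. dequeue(): empty, no-op, size=0
4. enqueue(77): size=1
5. dequeue(): size=0
6. enqueue(25): size=1
7. dequeue(): size=0
8. dequeue(): empty, no-op, size=0
9. enqueue(41): size=1
10. enqueue(12): size=2
11. dequeue(): size=1
12. enqueue(96): size=2
13. enqueue(82): size=3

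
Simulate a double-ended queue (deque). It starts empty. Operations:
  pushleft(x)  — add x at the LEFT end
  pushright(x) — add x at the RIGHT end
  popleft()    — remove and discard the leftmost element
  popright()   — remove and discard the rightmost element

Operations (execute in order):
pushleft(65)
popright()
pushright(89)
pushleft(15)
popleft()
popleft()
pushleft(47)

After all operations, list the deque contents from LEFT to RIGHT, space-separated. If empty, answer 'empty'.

Answer: 47

Derivation:
pushleft(65): [65]
popright(): []
pushright(89): [89]
pushleft(15): [15, 89]
popleft(): [89]
popleft(): []
pushleft(47): [47]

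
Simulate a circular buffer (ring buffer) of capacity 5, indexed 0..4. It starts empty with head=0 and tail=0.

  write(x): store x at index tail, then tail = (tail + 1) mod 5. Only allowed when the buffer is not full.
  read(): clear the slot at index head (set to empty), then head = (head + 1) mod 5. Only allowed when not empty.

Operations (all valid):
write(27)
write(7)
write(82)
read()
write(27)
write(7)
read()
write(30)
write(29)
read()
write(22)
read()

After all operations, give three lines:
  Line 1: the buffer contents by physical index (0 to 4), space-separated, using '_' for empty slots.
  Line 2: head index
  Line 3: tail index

write(27): buf=[27 _ _ _ _], head=0, tail=1, size=1
write(7): buf=[27 7 _ _ _], head=0, tail=2, size=2
write(82): buf=[27 7 82 _ _], head=0, tail=3, size=3
read(): buf=[_ 7 82 _ _], head=1, tail=3, size=2
write(27): buf=[_ 7 82 27 _], head=1, tail=4, size=3
write(7): buf=[_ 7 82 27 7], head=1, tail=0, size=4
read(): buf=[_ _ 82 27 7], head=2, tail=0, size=3
write(30): buf=[30 _ 82 27 7], head=2, tail=1, size=4
write(29): buf=[30 29 82 27 7], head=2, tail=2, size=5
read(): buf=[30 29 _ 27 7], head=3, tail=2, size=4
write(22): buf=[30 29 22 27 7], head=3, tail=3, size=5
read(): buf=[30 29 22 _ 7], head=4, tail=3, size=4

Answer: 30 29 22 _ 7
4
3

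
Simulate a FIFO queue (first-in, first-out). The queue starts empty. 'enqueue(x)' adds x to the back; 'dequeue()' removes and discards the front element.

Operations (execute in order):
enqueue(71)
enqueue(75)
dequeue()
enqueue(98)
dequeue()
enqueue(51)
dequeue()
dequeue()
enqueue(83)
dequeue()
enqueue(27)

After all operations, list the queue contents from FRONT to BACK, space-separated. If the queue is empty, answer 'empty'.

enqueue(71): [71]
enqueue(75): [71, 75]
dequeue(): [75]
enqueue(98): [75, 98]
dequeue(): [98]
enqueue(51): [98, 51]
dequeue(): [51]
dequeue(): []
enqueue(83): [83]
dequeue(): []
enqueue(27): [27]

Answer: 27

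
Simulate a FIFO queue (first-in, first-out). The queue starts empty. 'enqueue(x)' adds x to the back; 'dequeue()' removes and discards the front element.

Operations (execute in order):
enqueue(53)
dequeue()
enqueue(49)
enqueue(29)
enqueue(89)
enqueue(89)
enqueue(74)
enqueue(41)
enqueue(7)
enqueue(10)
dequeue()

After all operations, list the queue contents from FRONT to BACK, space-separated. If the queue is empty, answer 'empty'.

enqueue(53): [53]
dequeue(): []
enqueue(49): [49]
enqueue(29): [49, 29]
enqueue(89): [49, 29, 89]
enqueue(89): [49, 29, 89, 89]
enqueue(74): [49, 29, 89, 89, 74]
enqueue(41): [49, 29, 89, 89, 74, 41]
enqueue(7): [49, 29, 89, 89, 74, 41, 7]
enqueue(10): [49, 29, 89, 89, 74, 41, 7, 10]
dequeue(): [29, 89, 89, 74, 41, 7, 10]

Answer: 29 89 89 74 41 7 10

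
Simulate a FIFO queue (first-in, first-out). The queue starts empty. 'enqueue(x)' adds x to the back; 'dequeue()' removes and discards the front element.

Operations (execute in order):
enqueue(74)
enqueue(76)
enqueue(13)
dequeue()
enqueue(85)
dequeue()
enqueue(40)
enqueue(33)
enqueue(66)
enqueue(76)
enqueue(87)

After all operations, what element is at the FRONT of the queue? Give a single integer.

Answer: 13

Derivation:
enqueue(74): queue = [74]
enqueue(76): queue = [74, 76]
enqueue(13): queue = [74, 76, 13]
dequeue(): queue = [76, 13]
enqueue(85): queue = [76, 13, 85]
dequeue(): queue = [13, 85]
enqueue(40): queue = [13, 85, 40]
enqueue(33): queue = [13, 85, 40, 33]
enqueue(66): queue = [13, 85, 40, 33, 66]
enqueue(76): queue = [13, 85, 40, 33, 66, 76]
enqueue(87): queue = [13, 85, 40, 33, 66, 76, 87]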